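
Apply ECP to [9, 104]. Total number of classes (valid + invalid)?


Valid range: [9, 104]
Class 1: x < 9 — invalid
Class 2: 9 ≤ x ≤ 104 — valid
Class 3: x > 104 — invalid
Total equivalence classes: 3

3 equivalence classes


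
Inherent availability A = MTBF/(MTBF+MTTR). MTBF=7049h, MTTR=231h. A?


Availability = MTBF / (MTBF + MTTR)
Availability = 7049 / (7049 + 231)
Availability = 7049 / 7280
Availability = 96.8269%

96.8269%


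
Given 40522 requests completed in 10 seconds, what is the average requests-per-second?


Formula: throughput = requests / seconds
throughput = 40522 / 10
throughput = 4052.2 requests/second

4052.2 requests/second


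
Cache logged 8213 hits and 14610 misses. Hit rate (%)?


Formula: hit rate = hits / (hits + misses) * 100
hit rate = 8213 / (8213 + 14610) * 100
hit rate = 8213 / 22823 * 100
hit rate = 35.99%

35.99%


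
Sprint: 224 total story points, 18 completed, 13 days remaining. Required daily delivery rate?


Formula: Required rate = Remaining points / Days left
Remaining = 224 - 18 = 206 points
Required rate = 206 / 13 = 15.85 points/day

15.85 points/day


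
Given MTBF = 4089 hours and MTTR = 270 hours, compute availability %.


Availability = MTBF / (MTBF + MTTR)
Availability = 4089 / (4089 + 270)
Availability = 4089 / 4359
Availability = 93.8059%

93.8059%


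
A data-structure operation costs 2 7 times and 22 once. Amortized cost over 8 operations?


Formula: Amortized cost = Total cost / Operations
Total cost = (7 * 2) + (1 * 22)
Total cost = 14 + 22 = 36
Amortized = 36 / 8 = 4.5

4.5


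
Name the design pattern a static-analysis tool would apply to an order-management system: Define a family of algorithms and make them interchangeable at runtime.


This matches the Strategy pattern

Strategy


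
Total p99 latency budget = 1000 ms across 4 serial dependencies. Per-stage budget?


Formula: per_stage = total_budget / stages
per_stage = 1000 / 4
per_stage = 250.0 ms

250.0 ms


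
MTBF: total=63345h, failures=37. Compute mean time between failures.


Formula: MTBF = Total operating time / Number of failures
MTBF = 63345 / 37
MTBF = 1712.03 hours

1712.03 hours


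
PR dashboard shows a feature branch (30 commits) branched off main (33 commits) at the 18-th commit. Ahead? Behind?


Common ancestor: commit #18
feature commits after divergence: 30 - 18 = 12
main commits after divergence: 33 - 18 = 15
feature is 12 commits ahead of main
main is 15 commits ahead of feature

feature ahead: 12, main ahead: 15


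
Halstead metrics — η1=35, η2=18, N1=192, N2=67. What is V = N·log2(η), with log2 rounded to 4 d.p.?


Formula: V = N * log2(η), where N = N1 + N2 and η = η1 + η2
η = 35 + 18 = 53
N = 192 + 67 = 259
log2(53) ≈ 5.7279
V = 259 * 5.7279 = 1483.53

1483.53


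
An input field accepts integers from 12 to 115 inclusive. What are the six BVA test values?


Range: [12, 115]
Boundaries: just below min, min, min+1, max-1, max, just above max
Values: [11, 12, 13, 114, 115, 116]

[11, 12, 13, 114, 115, 116]


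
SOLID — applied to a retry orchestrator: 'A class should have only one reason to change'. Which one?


This describes the Single Responsibility Principle (SRP)

Single Responsibility Principle (SRP)


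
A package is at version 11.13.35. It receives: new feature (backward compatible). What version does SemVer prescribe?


Current: 11.13.35
Change category: 'new feature (backward compatible)' → minor bump
SemVer rule: minor bump → increment MINOR, reset PATCH to 0 (MAJOR unchanged)
New: 11.14.0

11.14.0


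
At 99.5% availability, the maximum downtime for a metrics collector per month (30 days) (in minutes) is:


Formula: allowed downtime = period * (100 - SLA) / 100
Period (month (30 days)) = 43200 minutes
Unavailability fraction = (100 - 99.5) / 100
Allowed downtime = 43200 * (100 - 99.5) / 100
Allowed downtime = 216.0 minutes

216.0 minutes


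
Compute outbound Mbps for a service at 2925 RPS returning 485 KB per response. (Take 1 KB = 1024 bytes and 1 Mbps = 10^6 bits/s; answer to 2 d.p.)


Formula: Mbps = payload_bytes * RPS * 8 / 1e6
Payload per request = 485 KB = 485 * 1024 = 496640 bytes
Total bytes/sec = 496640 * 2925 = 1452672000
Total bits/sec = 1452672000 * 8 = 11621376000
Mbps = 11621376000 / 1e6 = 11621.38

11621.38 Mbps


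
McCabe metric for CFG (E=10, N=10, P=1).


Formula: V(G) = E - N + 2P
V(G) = 10 - 10 + 2*1
V(G) = 0 + 2
V(G) = 2

2


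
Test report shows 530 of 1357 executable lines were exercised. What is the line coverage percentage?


Coverage = covered / total * 100
Coverage = 530 / 1357 * 100
Coverage = 39.06%

39.06%


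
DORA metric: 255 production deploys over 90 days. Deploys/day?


Formula: deployments per day = releases / days
= 255 / 90
= 2.833 deploys/day
(equivalently, 19.83 deploys/week)

2.833 deploys/day


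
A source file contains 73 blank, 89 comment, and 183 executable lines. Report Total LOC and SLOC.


Total LOC = blank + comment + code
Total LOC = 73 + 89 + 183 = 345
SLOC (source only) = code = 183

Total LOC: 345, SLOC: 183


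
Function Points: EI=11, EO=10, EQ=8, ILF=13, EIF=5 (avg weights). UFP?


UFP = EI*4 + EO*5 + EQ*4 + ILF*10 + EIF*7
UFP = 11*4 + 10*5 + 8*4 + 13*10 + 5*7
UFP = 44 + 50 + 32 + 130 + 35
UFP = 291

291


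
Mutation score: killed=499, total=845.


Mutation score = killed / total * 100
Mutation score = 499 / 845 * 100
Mutation score = 59.05%

59.05%


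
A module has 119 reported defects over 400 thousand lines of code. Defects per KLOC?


Defect density = defects / KLOC
Defect density = 119 / 400
Defect density = 0.298 defects/KLOC

0.298 defects/KLOC


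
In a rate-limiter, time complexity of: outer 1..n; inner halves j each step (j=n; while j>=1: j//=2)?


Reasoning: n times log n
Complexity: O(n log n)

O(n log n)


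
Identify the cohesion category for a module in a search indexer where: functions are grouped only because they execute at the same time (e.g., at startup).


Reasoning: Related by timing only
Type: Temporal cohesion

Temporal cohesion


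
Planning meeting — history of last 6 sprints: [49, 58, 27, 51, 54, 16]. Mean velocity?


Formula: Avg velocity = Total points / Number of sprints
Points: [49, 58, 27, 51, 54, 16]
Sum = 49 + 58 + 27 + 51 + 54 + 16 = 255
Avg velocity = 255 / 6 = 42.5 points/sprint

42.5 points/sprint


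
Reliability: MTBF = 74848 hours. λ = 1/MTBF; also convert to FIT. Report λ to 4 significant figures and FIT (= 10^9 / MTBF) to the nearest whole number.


Formula: λ = 1 / MTBF; FIT = λ × 1e9 = 1e9 / MTBF
λ = 1 / 74848 ≈ 1.336e-05 failures/hour
FIT = 1e9 / 74848 ≈ 13360 failures per 1e9 hours (nearest whole number)

λ = 1.336e-05 /h, FIT = 13360


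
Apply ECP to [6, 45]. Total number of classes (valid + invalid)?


Valid range: [6, 45]
Class 1: x < 6 — invalid
Class 2: 6 ≤ x ≤ 45 — valid
Class 3: x > 45 — invalid
Total equivalence classes: 3

3 equivalence classes


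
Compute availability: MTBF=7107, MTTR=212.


Availability = MTBF / (MTBF + MTTR)
Availability = 7107 / (7107 + 212)
Availability = 7107 / 7319
Availability = 97.1034%

97.1034%


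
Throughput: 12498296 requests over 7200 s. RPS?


Formula: throughput = requests / seconds
throughput = 12498296 / 7200
throughput = 1735.87 requests/second

1735.87 requests/second


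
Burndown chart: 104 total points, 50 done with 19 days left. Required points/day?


Formula: Required rate = Remaining points / Days left
Remaining = 104 - 50 = 54 points
Required rate = 54 / 19 = 2.84 points/day

2.84 points/day


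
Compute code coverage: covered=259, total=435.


Coverage = covered / total * 100
Coverage = 259 / 435 * 100
Coverage = 59.54%

59.54%


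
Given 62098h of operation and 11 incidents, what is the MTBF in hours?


Formula: MTBF = Total operating time / Number of failures
MTBF = 62098 / 11
MTBF = 5645.27 hours

5645.27 hours


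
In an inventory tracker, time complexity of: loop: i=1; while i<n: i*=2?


Reasoning: i doubles each step so iterations are log2(n)
Complexity: O(log n)

O(log n)


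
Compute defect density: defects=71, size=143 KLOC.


Defect density = defects / KLOC
Defect density = 71 / 143
Defect density = 0.497 defects/KLOC

0.497 defects/KLOC


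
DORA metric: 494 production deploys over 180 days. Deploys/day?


Formula: deployments per day = releases / days
= 494 / 180
= 2.744 deploys/day
(equivalently, 19.21 deploys/week)

2.744 deploys/day


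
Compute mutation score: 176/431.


Mutation score = killed / total * 100
Mutation score = 176 / 431 * 100
Mutation score = 40.84%

40.84%


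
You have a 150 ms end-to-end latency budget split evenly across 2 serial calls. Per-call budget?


Formula: per_stage = total_budget / stages
per_stage = 150 / 2
per_stage = 75.0 ms

75.0 ms


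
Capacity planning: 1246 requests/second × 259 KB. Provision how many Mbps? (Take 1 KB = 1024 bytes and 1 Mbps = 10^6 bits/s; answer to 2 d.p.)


Formula: Mbps = payload_bytes * RPS * 8 / 1e6
Payload per request = 259 KB = 259 * 1024 = 265216 bytes
Total bytes/sec = 265216 * 1246 = 330459136
Total bits/sec = 330459136 * 8 = 2643673088
Mbps = 2643673088 / 1e6 = 2643.67

2643.67 Mbps


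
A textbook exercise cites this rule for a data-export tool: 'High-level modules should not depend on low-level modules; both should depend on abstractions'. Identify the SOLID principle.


This describes the Dependency Inversion Principle (DIP)

Dependency Inversion Principle (DIP)


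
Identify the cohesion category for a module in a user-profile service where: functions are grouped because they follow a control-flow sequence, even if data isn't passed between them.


Reasoning: Grouped by order of execution within a routine, not by data flow
Type: Procedural cohesion

Procedural cohesion


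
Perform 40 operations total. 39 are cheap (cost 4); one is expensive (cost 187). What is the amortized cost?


Formula: Amortized cost = Total cost / Operations
Total cost = (39 * 4) + (1 * 187)
Total cost = 156 + 187 = 343
Amortized = 343 / 40 = 8.575

8.575


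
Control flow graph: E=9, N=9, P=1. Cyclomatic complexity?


Formula: V(G) = E - N + 2P
V(G) = 9 - 9 + 2*1
V(G) = 0 + 2
V(G) = 2

2


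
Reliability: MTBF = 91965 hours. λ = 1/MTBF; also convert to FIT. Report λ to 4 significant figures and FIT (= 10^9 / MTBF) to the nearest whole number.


Formula: λ = 1 / MTBF; FIT = λ × 1e9 = 1e9 / MTBF
λ = 1 / 91965 ≈ 1.087e-05 failures/hour
FIT = 1e9 / 91965 ≈ 10874 failures per 1e9 hours (nearest whole number)

λ = 1.087e-05 /h, FIT = 10874


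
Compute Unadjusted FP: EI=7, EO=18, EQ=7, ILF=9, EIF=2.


UFP = EI*4 + EO*5 + EQ*4 + ILF*10 + EIF*7
UFP = 7*4 + 18*5 + 7*4 + 9*10 + 2*7
UFP = 28 + 90 + 28 + 90 + 14
UFP = 250

250


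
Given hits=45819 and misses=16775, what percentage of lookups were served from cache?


Formula: hit rate = hits / (hits + misses) * 100
hit rate = 45819 / (45819 + 16775) * 100
hit rate = 45819 / 62594 * 100
hit rate = 73.2%

73.2%


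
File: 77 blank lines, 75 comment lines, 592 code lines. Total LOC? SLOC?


Total LOC = blank + comment + code
Total LOC = 77 + 75 + 592 = 744
SLOC (source only) = code = 592

Total LOC: 744, SLOC: 592


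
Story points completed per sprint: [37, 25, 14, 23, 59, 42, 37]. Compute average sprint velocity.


Formula: Avg velocity = Total points / Number of sprints
Points: [37, 25, 14, 23, 59, 42, 37]
Sum = 37 + 25 + 14 + 23 + 59 + 42 + 37 = 237
Avg velocity = 237 / 7 = 33.86 points/sprint

33.86 points/sprint


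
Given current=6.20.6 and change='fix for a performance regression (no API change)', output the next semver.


Current: 6.20.6
Change category: 'fix for a performance regression (no API change)' → patch bump
SemVer rule: patch bump → increment PATCH (MAJOR and MINOR unchanged)
New: 6.20.7

6.20.7


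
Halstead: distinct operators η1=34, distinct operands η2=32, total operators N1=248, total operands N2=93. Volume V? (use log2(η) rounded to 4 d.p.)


Formula: V = N * log2(η), where N = N1 + N2 and η = η1 + η2
η = 34 + 32 = 66
N = 248 + 93 = 341
log2(66) ≈ 6.0444
V = 341 * 6.0444 = 2061.14

2061.14


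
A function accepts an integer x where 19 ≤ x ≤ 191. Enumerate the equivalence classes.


Valid range: [19, 191]
Class 1: x < 19 — invalid
Class 2: 19 ≤ x ≤ 191 — valid
Class 3: x > 191 — invalid
Total equivalence classes: 3

3 equivalence classes


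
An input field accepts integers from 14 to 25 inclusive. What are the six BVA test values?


Range: [14, 25]
Boundaries: just below min, min, min+1, max-1, max, just above max
Values: [13, 14, 15, 24, 25, 26]

[13, 14, 15, 24, 25, 26]


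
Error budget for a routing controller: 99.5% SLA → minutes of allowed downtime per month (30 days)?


Formula: allowed downtime = period * (100 - SLA) / 100
Period (month (30 days)) = 43200 minutes
Unavailability fraction = (100 - 99.5) / 100
Allowed downtime = 43200 * (100 - 99.5) / 100
Allowed downtime = 216.0 minutes

216.0 minutes


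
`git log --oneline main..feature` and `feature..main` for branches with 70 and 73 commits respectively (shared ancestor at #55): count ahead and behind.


Common ancestor: commit #55
feature commits after divergence: 70 - 55 = 15
main commits after divergence: 73 - 55 = 18
feature is 15 commits ahead of main
main is 18 commits ahead of feature

feature ahead: 15, main ahead: 18


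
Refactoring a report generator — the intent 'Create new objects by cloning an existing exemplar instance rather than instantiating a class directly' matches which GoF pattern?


This matches the Prototype pattern

Prototype


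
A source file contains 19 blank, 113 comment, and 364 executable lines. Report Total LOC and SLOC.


Total LOC = blank + comment + code
Total LOC = 19 + 113 + 364 = 496
SLOC (source only) = code = 364

Total LOC: 496, SLOC: 364


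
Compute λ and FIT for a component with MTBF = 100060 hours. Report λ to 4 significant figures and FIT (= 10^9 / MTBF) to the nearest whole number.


Formula: λ = 1 / MTBF; FIT = λ × 1e9 = 1e9 / MTBF
λ = 1 / 100060 ≈ 9.994e-06 failures/hour
FIT = 1e9 / 100060 ≈ 9994 failures per 1e9 hours (nearest whole number)

λ = 9.994e-06 /h, FIT = 9994


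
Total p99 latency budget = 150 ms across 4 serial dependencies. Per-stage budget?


Formula: per_stage = total_budget / stages
per_stage = 150 / 4
per_stage = 37.5 ms

37.5 ms


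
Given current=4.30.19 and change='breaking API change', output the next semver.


Current: 4.30.19
Change category: 'breaking API change' → major bump
SemVer rule: major bump → increment MAJOR, reset MINOR and PATCH to 0
New: 5.0.0

5.0.0


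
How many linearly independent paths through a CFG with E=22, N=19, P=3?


Formula: V(G) = E - N + 2P
V(G) = 22 - 19 + 2*3
V(G) = 3 + 6
V(G) = 9

9


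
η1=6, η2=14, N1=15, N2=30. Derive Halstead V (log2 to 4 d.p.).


Formula: V = N * log2(η), where N = N1 + N2 and η = η1 + η2
η = 6 + 14 = 20
N = 15 + 30 = 45
log2(20) ≈ 4.3219
V = 45 * 4.3219 = 194.49

194.49


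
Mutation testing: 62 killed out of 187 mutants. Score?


Mutation score = killed / total * 100
Mutation score = 62 / 187 * 100
Mutation score = 33.16%

33.16%


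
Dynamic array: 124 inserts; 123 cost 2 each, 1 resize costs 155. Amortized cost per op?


Formula: Amortized cost = Total cost / Operations
Total cost = (123 * 2) + (1 * 155)
Total cost = 246 + 155 = 401
Amortized = 401 / 124 = 3.2339

3.2339


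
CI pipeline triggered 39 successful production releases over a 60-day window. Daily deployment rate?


Formula: deployments per day = releases / days
= 39 / 60
= 0.65 deploys/day
(equivalently, 4.55 deploys/week)

0.65 deploys/day


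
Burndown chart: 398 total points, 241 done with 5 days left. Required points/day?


Formula: Required rate = Remaining points / Days left
Remaining = 398 - 241 = 157 points
Required rate = 157 / 5 = 31.4 points/day

31.4 points/day


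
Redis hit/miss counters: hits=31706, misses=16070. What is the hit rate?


Formula: hit rate = hits / (hits + misses) * 100
hit rate = 31706 / (31706 + 16070) * 100
hit rate = 31706 / 47776 * 100
hit rate = 66.36%

66.36%


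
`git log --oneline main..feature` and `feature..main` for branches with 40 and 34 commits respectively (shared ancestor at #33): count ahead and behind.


Common ancestor: commit #33
feature commits after divergence: 40 - 33 = 7
main commits after divergence: 34 - 33 = 1
feature is 7 commits ahead of main
main is 1 commits ahead of feature

feature ahead: 7, main ahead: 1


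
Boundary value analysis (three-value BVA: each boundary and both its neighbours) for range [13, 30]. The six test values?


Range: [13, 30]
Boundaries: just below min, min, min+1, max-1, max, just above max
Values: [12, 13, 14, 29, 30, 31]

[12, 13, 14, 29, 30, 31]


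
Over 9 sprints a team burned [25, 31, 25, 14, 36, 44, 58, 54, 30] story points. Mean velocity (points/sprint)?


Formula: Avg velocity = Total points / Number of sprints
Points: [25, 31, 25, 14, 36, 44, 58, 54, 30]
Sum = 25 + 31 + 25 + 14 + 36 + 44 + 58 + 54 + 30 = 317
Avg velocity = 317 / 9 = 35.22 points/sprint

35.22 points/sprint


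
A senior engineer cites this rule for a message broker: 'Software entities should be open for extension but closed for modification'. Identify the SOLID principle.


This describes the Open/Closed Principle (OCP)

Open/Closed Principle (OCP)


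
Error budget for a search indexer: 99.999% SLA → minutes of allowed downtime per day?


Formula: allowed downtime = period * (100 - SLA) / 100
Period (day) = 1440 minutes
Unavailability fraction = (100 - 99.999) / 100
Allowed downtime = 1440 * (100 - 99.999) / 100
Allowed downtime = 0.0144 minutes

0.0144 minutes


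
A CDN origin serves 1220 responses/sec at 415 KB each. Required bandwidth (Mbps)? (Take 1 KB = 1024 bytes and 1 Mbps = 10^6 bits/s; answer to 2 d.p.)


Formula: Mbps = payload_bytes * RPS * 8 / 1e6
Payload per request = 415 KB = 415 * 1024 = 424960 bytes
Total bytes/sec = 424960 * 1220 = 518451200
Total bits/sec = 518451200 * 8 = 4147609600
Mbps = 4147609600 / 1e6 = 4147.61

4147.61 Mbps


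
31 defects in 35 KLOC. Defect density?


Defect density = defects / KLOC
Defect density = 31 / 35
Defect density = 0.886 defects/KLOC

0.886 defects/KLOC


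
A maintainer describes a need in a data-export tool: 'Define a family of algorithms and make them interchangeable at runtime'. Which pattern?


This matches the Strategy pattern

Strategy


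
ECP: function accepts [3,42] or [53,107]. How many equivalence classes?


Valid ranges: [3,42] and [53,107]
Class 1: x < 3 — invalid
Class 2: 3 ≤ x ≤ 42 — valid
Class 3: 42 < x < 53 — invalid (gap between ranges)
Class 4: 53 ≤ x ≤ 107 — valid
Class 5: x > 107 — invalid
Total equivalence classes: 5

5 equivalence classes


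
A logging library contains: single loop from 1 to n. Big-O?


Reasoning: one pass through n items
Complexity: O(n)

O(n)


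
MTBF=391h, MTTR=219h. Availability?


Availability = MTBF / (MTBF + MTTR)
Availability = 391 / (391 + 219)
Availability = 391 / 610
Availability = 64.0984%

64.0984%


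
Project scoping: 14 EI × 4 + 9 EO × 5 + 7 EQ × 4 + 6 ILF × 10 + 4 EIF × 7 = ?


UFP = EI*4 + EO*5 + EQ*4 + ILF*10 + EIF*7
UFP = 14*4 + 9*5 + 7*4 + 6*10 + 4*7
UFP = 56 + 45 + 28 + 60 + 28
UFP = 217

217


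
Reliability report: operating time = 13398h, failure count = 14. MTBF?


Formula: MTBF = Total operating time / Number of failures
MTBF = 13398 / 14
MTBF = 957.0 hours

957.0 hours


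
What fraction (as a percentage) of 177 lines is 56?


Coverage = covered / total * 100
Coverage = 56 / 177 * 100
Coverage = 31.64%

31.64%


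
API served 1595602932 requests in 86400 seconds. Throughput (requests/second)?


Formula: throughput = requests / seconds
throughput = 1595602932 / 86400
throughput = 18467.63 requests/second

18467.63 requests/second


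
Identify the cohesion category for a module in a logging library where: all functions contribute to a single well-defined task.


Reasoning: Best: single purpose
Type: Functional cohesion

Functional cohesion


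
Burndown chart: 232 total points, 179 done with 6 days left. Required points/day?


Formula: Required rate = Remaining points / Days left
Remaining = 232 - 179 = 53 points
Required rate = 53 / 6 = 8.83 points/day

8.83 points/day


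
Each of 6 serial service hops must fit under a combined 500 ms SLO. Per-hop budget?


Formula: per_stage = total_budget / stages
per_stage = 500 / 6
per_stage = 83.33 ms

83.33 ms


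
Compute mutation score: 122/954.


Mutation score = killed / total * 100
Mutation score = 122 / 954 * 100
Mutation score = 12.79%

12.79%


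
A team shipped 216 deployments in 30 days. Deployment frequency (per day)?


Formula: deployments per day = releases / days
= 216 / 30
= 7.2 deploys/day
(equivalently, 50.4 deploys/week)

7.2 deploys/day


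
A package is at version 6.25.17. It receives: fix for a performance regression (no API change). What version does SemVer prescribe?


Current: 6.25.17
Change category: 'fix for a performance regression (no API change)' → patch bump
SemVer rule: patch bump → increment PATCH (MAJOR and MINOR unchanged)
New: 6.25.18

6.25.18


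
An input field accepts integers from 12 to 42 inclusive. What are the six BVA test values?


Range: [12, 42]
Boundaries: just below min, min, min+1, max-1, max, just above max
Values: [11, 12, 13, 41, 42, 43]

[11, 12, 13, 41, 42, 43]


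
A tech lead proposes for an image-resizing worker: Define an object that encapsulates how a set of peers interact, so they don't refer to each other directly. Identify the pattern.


This matches the Mediator pattern

Mediator


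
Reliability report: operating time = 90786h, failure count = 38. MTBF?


Formula: MTBF = Total operating time / Number of failures
MTBF = 90786 / 38
MTBF = 2389.11 hours

2389.11 hours


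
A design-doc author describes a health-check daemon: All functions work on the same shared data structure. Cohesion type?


Reasoning: Functions share data
Type: Communicational cohesion

Communicational cohesion


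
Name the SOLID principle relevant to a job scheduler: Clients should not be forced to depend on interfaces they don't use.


This describes the Interface Segregation Principle (ISP)

Interface Segregation Principle (ISP)


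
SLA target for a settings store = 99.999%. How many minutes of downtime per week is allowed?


Formula: allowed downtime = period * (100 - SLA) / 100
Period (week) = 10080 minutes
Unavailability fraction = (100 - 99.999) / 100
Allowed downtime = 10080 * (100 - 99.999) / 100
Allowed downtime = 0.1008 minutes

0.1008 minutes


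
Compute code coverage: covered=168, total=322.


Coverage = covered / total * 100
Coverage = 168 / 322 * 100
Coverage = 52.17%

52.17%


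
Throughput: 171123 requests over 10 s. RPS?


Formula: throughput = requests / seconds
throughput = 171123 / 10
throughput = 17112.3 requests/second

17112.3 requests/second


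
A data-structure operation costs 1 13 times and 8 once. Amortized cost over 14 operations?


Formula: Amortized cost = Total cost / Operations
Total cost = (13 * 1) + (1 * 8)
Total cost = 13 + 8 = 21
Amortized = 21 / 14 = 1.5

1.5


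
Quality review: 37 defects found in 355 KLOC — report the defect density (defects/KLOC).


Defect density = defects / KLOC
Defect density = 37 / 355
Defect density = 0.104 defects/KLOC

0.104 defects/KLOC


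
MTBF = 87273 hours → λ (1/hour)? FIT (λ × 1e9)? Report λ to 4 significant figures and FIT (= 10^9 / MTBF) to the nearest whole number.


Formula: λ = 1 / MTBF; FIT = λ × 1e9 = 1e9 / MTBF
λ = 1 / 87273 ≈ 1.146e-05 failures/hour
FIT = 1e9 / 87273 ≈ 11458 failures per 1e9 hours (nearest whole number)

λ = 1.146e-05 /h, FIT = 11458


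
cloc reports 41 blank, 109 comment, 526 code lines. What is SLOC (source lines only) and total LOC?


Total LOC = blank + comment + code
Total LOC = 41 + 109 + 526 = 676
SLOC (source only) = code = 526

Total LOC: 676, SLOC: 526


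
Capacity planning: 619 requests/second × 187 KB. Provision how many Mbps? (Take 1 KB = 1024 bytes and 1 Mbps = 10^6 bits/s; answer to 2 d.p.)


Formula: Mbps = payload_bytes * RPS * 8 / 1e6
Payload per request = 187 KB = 187 * 1024 = 191488 bytes
Total bytes/sec = 191488 * 619 = 118531072
Total bits/sec = 118531072 * 8 = 948248576
Mbps = 948248576 / 1e6 = 948.25

948.25 Mbps


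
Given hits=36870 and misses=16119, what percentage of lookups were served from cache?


Formula: hit rate = hits / (hits + misses) * 100
hit rate = 36870 / (36870 + 16119) * 100
hit rate = 36870 / 52989 * 100
hit rate = 69.58%

69.58%


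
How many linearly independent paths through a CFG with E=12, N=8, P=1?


Formula: V(G) = E - N + 2P
V(G) = 12 - 8 + 2*1
V(G) = 4 + 2
V(G) = 6

6


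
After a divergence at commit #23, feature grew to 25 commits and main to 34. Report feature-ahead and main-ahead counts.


Common ancestor: commit #23
feature commits after divergence: 25 - 23 = 2
main commits after divergence: 34 - 23 = 11
feature is 2 commits ahead of main
main is 11 commits ahead of feature

feature ahead: 2, main ahead: 11


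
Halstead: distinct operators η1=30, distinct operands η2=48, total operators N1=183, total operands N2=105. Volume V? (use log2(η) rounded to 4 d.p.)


Formula: V = N * log2(η), where N = N1 + N2 and η = η1 + η2
η = 30 + 48 = 78
N = 183 + 105 = 288
log2(78) ≈ 6.2854
V = 288 * 6.2854 = 1810.20

1810.20


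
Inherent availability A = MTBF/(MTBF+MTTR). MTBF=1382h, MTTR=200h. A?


Availability = MTBF / (MTBF + MTTR)
Availability = 1382 / (1382 + 200)
Availability = 1382 / 1582
Availability = 87.3578%

87.3578%


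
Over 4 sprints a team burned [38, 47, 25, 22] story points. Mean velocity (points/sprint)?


Formula: Avg velocity = Total points / Number of sprints
Points: [38, 47, 25, 22]
Sum = 38 + 47 + 25 + 22 = 132
Avg velocity = 132 / 4 = 33.0 points/sprint

33.0 points/sprint


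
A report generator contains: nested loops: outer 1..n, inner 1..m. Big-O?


Reasoning: product of independent bounds
Complexity: O(n*m)

O(n*m)


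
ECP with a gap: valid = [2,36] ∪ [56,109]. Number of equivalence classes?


Valid ranges: [2,36] and [56,109]
Class 1: x < 2 — invalid
Class 2: 2 ≤ x ≤ 36 — valid
Class 3: 36 < x < 56 — invalid (gap between ranges)
Class 4: 56 ≤ x ≤ 109 — valid
Class 5: x > 109 — invalid
Total equivalence classes: 5

5 equivalence classes


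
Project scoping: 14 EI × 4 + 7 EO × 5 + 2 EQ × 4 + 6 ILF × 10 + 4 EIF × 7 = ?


UFP = EI*4 + EO*5 + EQ*4 + ILF*10 + EIF*7
UFP = 14*4 + 7*5 + 2*4 + 6*10 + 4*7
UFP = 56 + 35 + 8 + 60 + 28
UFP = 187

187


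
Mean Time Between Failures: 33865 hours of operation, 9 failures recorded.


Formula: MTBF = Total operating time / Number of failures
MTBF = 33865 / 9
MTBF = 3762.78 hours

3762.78 hours


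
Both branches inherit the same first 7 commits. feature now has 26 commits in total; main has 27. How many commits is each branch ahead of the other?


Common ancestor: commit #7
feature commits after divergence: 26 - 7 = 19
main commits after divergence: 27 - 7 = 20
feature is 19 commits ahead of main
main is 20 commits ahead of feature

feature ahead: 19, main ahead: 20


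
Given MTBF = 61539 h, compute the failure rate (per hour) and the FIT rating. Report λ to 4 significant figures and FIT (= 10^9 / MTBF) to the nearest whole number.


Formula: λ = 1 / MTBF; FIT = λ × 1e9 = 1e9 / MTBF
λ = 1 / 61539 ≈ 1.625e-05 failures/hour
FIT = 1e9 / 61539 ≈ 16250 failures per 1e9 hours (nearest whole number)

λ = 1.625e-05 /h, FIT = 16250


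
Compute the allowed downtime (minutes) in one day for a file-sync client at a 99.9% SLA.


Formula: allowed downtime = period * (100 - SLA) / 100
Period (day) = 1440 minutes
Unavailability fraction = (100 - 99.9) / 100
Allowed downtime = 1440 * (100 - 99.9) / 100
Allowed downtime = 1.44 minutes

1.44 minutes


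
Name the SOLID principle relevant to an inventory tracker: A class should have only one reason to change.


This describes the Single Responsibility Principle (SRP)

Single Responsibility Principle (SRP)


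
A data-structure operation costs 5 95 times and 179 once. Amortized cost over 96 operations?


Formula: Amortized cost = Total cost / Operations
Total cost = (95 * 5) + (1 * 179)
Total cost = 475 + 179 = 654
Amortized = 654 / 96 = 6.8125

6.8125


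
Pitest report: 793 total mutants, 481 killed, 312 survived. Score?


Mutation score = killed / total * 100
Mutation score = 481 / 793 * 100
Mutation score = 60.66%

60.66%


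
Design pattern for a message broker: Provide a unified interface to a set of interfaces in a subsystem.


This matches the Facade pattern

Facade


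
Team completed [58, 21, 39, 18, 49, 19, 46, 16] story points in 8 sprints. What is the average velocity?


Formula: Avg velocity = Total points / Number of sprints
Points: [58, 21, 39, 18, 49, 19, 46, 16]
Sum = 58 + 21 + 39 + 18 + 49 + 19 + 46 + 16 = 266
Avg velocity = 266 / 8 = 33.25 points/sprint

33.25 points/sprint


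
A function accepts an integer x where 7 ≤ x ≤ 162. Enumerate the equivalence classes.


Valid range: [7, 162]
Class 1: x < 7 — invalid
Class 2: 7 ≤ x ≤ 162 — valid
Class 3: x > 162 — invalid
Total equivalence classes: 3

3 equivalence classes


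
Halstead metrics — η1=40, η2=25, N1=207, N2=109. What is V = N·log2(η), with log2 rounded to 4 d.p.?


Formula: V = N * log2(η), where N = N1 + N2 and η = η1 + η2
η = 40 + 25 = 65
N = 207 + 109 = 316
log2(65) ≈ 6.0224
V = 316 * 6.0224 = 1903.08

1903.08


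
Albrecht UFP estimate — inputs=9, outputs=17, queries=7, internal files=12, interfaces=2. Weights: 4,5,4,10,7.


UFP = EI*4 + EO*5 + EQ*4 + ILF*10 + EIF*7
UFP = 9*4 + 17*5 + 7*4 + 12*10 + 2*7
UFP = 36 + 85 + 28 + 120 + 14
UFP = 283

283


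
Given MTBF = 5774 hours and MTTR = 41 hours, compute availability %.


Availability = MTBF / (MTBF + MTTR)
Availability = 5774 / (5774 + 41)
Availability = 5774 / 5815
Availability = 99.2949%

99.2949%


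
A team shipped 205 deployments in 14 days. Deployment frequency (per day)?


Formula: deployments per day = releases / days
= 205 / 14
= 14.643 deploys/day
(equivalently, 102.5 deploys/week)

14.643 deploys/day


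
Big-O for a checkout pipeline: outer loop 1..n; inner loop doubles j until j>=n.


Reasoning: linear outer times logarithmic inner
Complexity: O(n log n)

O(n log n)


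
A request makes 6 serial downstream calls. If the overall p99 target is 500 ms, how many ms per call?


Formula: per_stage = total_budget / stages
per_stage = 500 / 6
per_stage = 83.33 ms

83.33 ms


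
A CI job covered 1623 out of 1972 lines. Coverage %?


Coverage = covered / total * 100
Coverage = 1623 / 1972 * 100
Coverage = 82.3%

82.3%


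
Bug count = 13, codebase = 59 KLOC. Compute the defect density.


Defect density = defects / KLOC
Defect density = 13 / 59
Defect density = 0.22 defects/KLOC

0.22 defects/KLOC


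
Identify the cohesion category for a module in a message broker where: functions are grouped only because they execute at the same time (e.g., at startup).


Reasoning: Related by timing only
Type: Temporal cohesion

Temporal cohesion


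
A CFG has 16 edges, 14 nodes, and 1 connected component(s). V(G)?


Formula: V(G) = E - N + 2P
V(G) = 16 - 14 + 2*1
V(G) = 2 + 2
V(G) = 4

4


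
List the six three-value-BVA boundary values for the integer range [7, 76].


Range: [7, 76]
Boundaries: just below min, min, min+1, max-1, max, just above max
Values: [6, 7, 8, 75, 76, 77]

[6, 7, 8, 75, 76, 77]


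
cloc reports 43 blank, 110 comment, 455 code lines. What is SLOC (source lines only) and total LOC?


Total LOC = blank + comment + code
Total LOC = 43 + 110 + 455 = 608
SLOC (source only) = code = 455

Total LOC: 608, SLOC: 455


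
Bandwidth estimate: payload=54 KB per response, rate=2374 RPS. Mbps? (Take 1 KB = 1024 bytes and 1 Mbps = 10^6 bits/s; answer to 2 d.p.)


Formula: Mbps = payload_bytes * RPS * 8 / 1e6
Payload per request = 54 KB = 54 * 1024 = 55296 bytes
Total bytes/sec = 55296 * 2374 = 131272704
Total bits/sec = 131272704 * 8 = 1050181632
Mbps = 1050181632 / 1e6 = 1050.18

1050.18 Mbps


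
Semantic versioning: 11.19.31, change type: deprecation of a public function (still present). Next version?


Current: 11.19.31
Change category: 'deprecation of a public function (still present)' → minor bump
SemVer rule: minor bump → increment MINOR, reset PATCH to 0 (MAJOR unchanged)
New: 11.20.0

11.20.0


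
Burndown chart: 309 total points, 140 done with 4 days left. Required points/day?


Formula: Required rate = Remaining points / Days left
Remaining = 309 - 140 = 169 points
Required rate = 169 / 4 = 42.25 points/day

42.25 points/day


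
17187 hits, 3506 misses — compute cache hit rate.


Formula: hit rate = hits / (hits + misses) * 100
hit rate = 17187 / (17187 + 3506) * 100
hit rate = 17187 / 20693 * 100
hit rate = 83.06%

83.06%


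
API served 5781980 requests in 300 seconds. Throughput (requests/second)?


Formula: throughput = requests / seconds
throughput = 5781980 / 300
throughput = 19273.27 requests/second

19273.27 requests/second


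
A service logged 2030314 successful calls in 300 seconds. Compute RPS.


Formula: throughput = requests / seconds
throughput = 2030314 / 300
throughput = 6767.71 requests/second

6767.71 requests/second


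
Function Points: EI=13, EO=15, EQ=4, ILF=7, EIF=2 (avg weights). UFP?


UFP = EI*4 + EO*5 + EQ*4 + ILF*10 + EIF*7
UFP = 13*4 + 15*5 + 4*4 + 7*10 + 2*7
UFP = 52 + 75 + 16 + 70 + 14
UFP = 227

227


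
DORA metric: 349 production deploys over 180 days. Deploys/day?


Formula: deployments per day = releases / days
= 349 / 180
= 1.939 deploys/day
(equivalently, 13.57 deploys/week)

1.939 deploys/day


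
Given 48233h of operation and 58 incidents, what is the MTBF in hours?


Formula: MTBF = Total operating time / Number of failures
MTBF = 48233 / 58
MTBF = 831.6 hours

831.6 hours


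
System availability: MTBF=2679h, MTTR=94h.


Availability = MTBF / (MTBF + MTTR)
Availability = 2679 / (2679 + 94)
Availability = 2679 / 2773
Availability = 96.6102%

96.6102%


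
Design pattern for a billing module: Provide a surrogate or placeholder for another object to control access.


This matches the Proxy pattern

Proxy


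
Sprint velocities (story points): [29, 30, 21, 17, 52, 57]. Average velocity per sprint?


Formula: Avg velocity = Total points / Number of sprints
Points: [29, 30, 21, 17, 52, 57]
Sum = 29 + 30 + 21 + 17 + 52 + 57 = 206
Avg velocity = 206 / 6 = 34.33 points/sprint

34.33 points/sprint


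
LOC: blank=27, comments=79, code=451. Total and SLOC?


Total LOC = blank + comment + code
Total LOC = 27 + 79 + 451 = 557
SLOC (source only) = code = 451

Total LOC: 557, SLOC: 451


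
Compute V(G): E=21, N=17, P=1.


Formula: V(G) = E - N + 2P
V(G) = 21 - 17 + 2*1
V(G) = 4 + 2
V(G) = 6

6


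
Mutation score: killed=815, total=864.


Mutation score = killed / total * 100
Mutation score = 815 / 864 * 100
Mutation score = 94.33%

94.33%


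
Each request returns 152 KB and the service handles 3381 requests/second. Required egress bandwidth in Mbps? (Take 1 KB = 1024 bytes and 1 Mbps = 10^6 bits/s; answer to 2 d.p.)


Formula: Mbps = payload_bytes * RPS * 8 / 1e6
Payload per request = 152 KB = 152 * 1024 = 155648 bytes
Total bytes/sec = 155648 * 3381 = 526245888
Total bits/sec = 526245888 * 8 = 4209967104
Mbps = 4209967104 / 1e6 = 4209.97

4209.97 Mbps


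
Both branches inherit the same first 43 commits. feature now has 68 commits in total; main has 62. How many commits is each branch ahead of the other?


Common ancestor: commit #43
feature commits after divergence: 68 - 43 = 25
main commits after divergence: 62 - 43 = 19
feature is 25 commits ahead of main
main is 19 commits ahead of feature

feature ahead: 25, main ahead: 19


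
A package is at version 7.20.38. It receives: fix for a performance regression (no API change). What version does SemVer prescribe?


Current: 7.20.38
Change category: 'fix for a performance regression (no API change)' → patch bump
SemVer rule: patch bump → increment PATCH (MAJOR and MINOR unchanged)
New: 7.20.39

7.20.39


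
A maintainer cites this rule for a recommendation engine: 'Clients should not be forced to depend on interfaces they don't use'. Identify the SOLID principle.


This describes the Interface Segregation Principle (ISP)

Interface Segregation Principle (ISP)


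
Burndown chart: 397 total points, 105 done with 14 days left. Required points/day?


Formula: Required rate = Remaining points / Days left
Remaining = 397 - 105 = 292 points
Required rate = 292 / 14 = 20.86 points/day

20.86 points/day


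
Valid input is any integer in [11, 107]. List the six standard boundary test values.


Range: [11, 107]
Boundaries: just below min, min, min+1, max-1, max, just above max
Values: [10, 11, 12, 106, 107, 108]

[10, 11, 12, 106, 107, 108]


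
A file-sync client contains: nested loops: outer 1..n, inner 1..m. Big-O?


Reasoning: product of independent bounds
Complexity: O(n*m)

O(n*m)


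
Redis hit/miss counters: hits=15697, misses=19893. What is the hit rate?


Formula: hit rate = hits / (hits + misses) * 100
hit rate = 15697 / (15697 + 19893) * 100
hit rate = 15697 / 35590 * 100
hit rate = 44.11%

44.11%


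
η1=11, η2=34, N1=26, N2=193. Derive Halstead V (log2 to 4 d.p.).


Formula: V = N * log2(η), where N = N1 + N2 and η = η1 + η2
η = 11 + 34 = 45
N = 26 + 193 = 219
log2(45) ≈ 5.4919
V = 219 * 5.4919 = 1202.73

1202.73


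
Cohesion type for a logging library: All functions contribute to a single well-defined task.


Reasoning: Best: single purpose
Type: Functional cohesion

Functional cohesion


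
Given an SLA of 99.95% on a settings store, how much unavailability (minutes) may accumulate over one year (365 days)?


Formula: allowed downtime = period * (100 - SLA) / 100
Period (year (365 days)) = 525600 minutes
Unavailability fraction = (100 - 99.95) / 100
Allowed downtime = 525600 * (100 - 99.95) / 100
Allowed downtime = 262.8 minutes

262.8 minutes


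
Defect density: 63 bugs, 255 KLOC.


Defect density = defects / KLOC
Defect density = 63 / 255
Defect density = 0.247 defects/KLOC

0.247 defects/KLOC


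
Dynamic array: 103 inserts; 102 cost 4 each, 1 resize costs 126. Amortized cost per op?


Formula: Amortized cost = Total cost / Operations
Total cost = (102 * 4) + (1 * 126)
Total cost = 408 + 126 = 534
Amortized = 534 / 103 = 5.1845

5.1845


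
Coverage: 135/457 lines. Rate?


Coverage = covered / total * 100
Coverage = 135 / 457 * 100
Coverage = 29.54%

29.54%


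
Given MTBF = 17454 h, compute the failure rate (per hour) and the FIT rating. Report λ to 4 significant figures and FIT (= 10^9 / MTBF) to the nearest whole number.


Formula: λ = 1 / MTBF; FIT = λ × 1e9 = 1e9 / MTBF
λ = 1 / 17454 ≈ 5.729e-05 failures/hour
FIT = 1e9 / 17454 ≈ 57293 failures per 1e9 hours (nearest whole number)

λ = 5.729e-05 /h, FIT = 57293


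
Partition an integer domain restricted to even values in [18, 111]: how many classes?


Constraint: even integers in [18, 111]
Class 1: x < 18 — out-of-range invalid
Class 2: x in [18,111] but odd — wrong type invalid
Class 3: x in [18,111] and even — valid
Class 4: x > 111 — out-of-range invalid
Total equivalence classes: 4

4 equivalence classes
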